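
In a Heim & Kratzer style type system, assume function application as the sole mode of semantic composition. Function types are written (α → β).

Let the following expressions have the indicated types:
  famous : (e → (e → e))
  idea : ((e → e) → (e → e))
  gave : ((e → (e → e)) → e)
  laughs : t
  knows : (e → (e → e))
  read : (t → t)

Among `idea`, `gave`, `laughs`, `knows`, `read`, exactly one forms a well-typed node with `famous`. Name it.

gave

idea : ((e → e) → (e → e)) — famous needs e; idea needs (e → e); neither fits.
gave — combines: gave : ((e → (e → e)) → e) takes famous : (e → (e → e)) as argument, giving e.
laughs : t — famous needs e; laughs needs nothing (atomic); neither fits.
knows : (e → (e → e)) — famous needs e; knows needs e; neither fits.
read : (t → t) — famous needs e; read needs t; neither fits.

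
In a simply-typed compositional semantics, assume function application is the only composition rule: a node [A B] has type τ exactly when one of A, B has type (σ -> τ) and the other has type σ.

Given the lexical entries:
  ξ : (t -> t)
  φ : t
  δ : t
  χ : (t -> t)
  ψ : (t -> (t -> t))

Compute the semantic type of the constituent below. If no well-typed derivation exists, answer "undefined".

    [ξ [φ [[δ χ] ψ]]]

At [δ χ], χ : (t -> t) takes δ : t, giving t.
At [[δ χ] ψ], ψ : (t -> (t -> t)) takes [δ χ] : t, giving (t -> t).
At [φ [[δ χ] ψ]], [[δ χ] ψ] : (t -> t) takes φ : t, giving t.
At [ξ [φ [[δ χ] ψ]]], ξ : (t -> t) takes [φ [[δ χ] ψ]] : t, giving t.

t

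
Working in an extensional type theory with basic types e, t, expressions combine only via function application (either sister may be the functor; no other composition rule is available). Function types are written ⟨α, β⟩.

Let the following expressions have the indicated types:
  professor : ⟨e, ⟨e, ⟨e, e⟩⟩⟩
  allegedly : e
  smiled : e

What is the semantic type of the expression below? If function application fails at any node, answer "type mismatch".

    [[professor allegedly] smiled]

⟨e, e⟩

[professor allegedly]: functor professor : ⟨e, ⟨e, ⟨e, e⟩⟩⟩, argument allegedly : e; result ⟨e, ⟨e, e⟩⟩.
[[professor allegedly] smiled]: functor [professor allegedly] : ⟨e, ⟨e, e⟩⟩, argument smiled : e; result ⟨e, e⟩.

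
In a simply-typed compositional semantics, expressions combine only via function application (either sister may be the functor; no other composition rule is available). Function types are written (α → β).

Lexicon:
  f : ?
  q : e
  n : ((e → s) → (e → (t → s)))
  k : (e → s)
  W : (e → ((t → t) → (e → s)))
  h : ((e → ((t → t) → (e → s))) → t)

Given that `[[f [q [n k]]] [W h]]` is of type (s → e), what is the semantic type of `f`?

[[f [q [n k]]] [W h]] is required to be (s → e). [W h] : t cannot yield (s → e) as functor, so [f [q [n k]]] : (t → (s → e)).
[f [q [n k]]] is required to be (t → (s → e)). [q [n k]] : (t → s) cannot yield (t → (s → e)) as functor, so f : ((t → s) → (t → (s → e))).

((t → s) → (t → (s → e)))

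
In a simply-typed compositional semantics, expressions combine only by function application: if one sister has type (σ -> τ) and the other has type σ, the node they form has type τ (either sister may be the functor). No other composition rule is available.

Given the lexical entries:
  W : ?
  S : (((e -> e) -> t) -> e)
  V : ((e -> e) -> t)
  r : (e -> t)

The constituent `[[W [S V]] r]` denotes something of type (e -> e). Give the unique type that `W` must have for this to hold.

For [[W [S V]] r] to have type (e -> e) with r of type (e -> t), [W [S V]] must be the function: [W [S V]] : ((e -> t) -> (e -> e)).
For [W [S V]] to have type ((e -> t) -> (e -> e)) with [S V] of type e, W must be the function: W : (e -> ((e -> t) -> (e -> e))).

(e -> ((e -> t) -> (e -> e)))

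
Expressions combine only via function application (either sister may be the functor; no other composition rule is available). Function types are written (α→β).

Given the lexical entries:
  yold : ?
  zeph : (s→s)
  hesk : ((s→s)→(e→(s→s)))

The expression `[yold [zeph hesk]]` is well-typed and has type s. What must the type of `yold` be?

For [yold [zeph hesk]] to have type s with [zeph hesk] of type (e→(s→s)), yold must be the function: yold : ((e→(s→s))→s).

((e→(s→s))→s)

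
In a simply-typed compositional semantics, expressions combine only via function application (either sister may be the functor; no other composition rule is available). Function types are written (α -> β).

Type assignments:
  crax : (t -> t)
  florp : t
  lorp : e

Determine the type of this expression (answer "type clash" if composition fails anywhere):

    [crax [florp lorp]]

type clash

[florp lorp]: t and e cannot combine by function application — type clash.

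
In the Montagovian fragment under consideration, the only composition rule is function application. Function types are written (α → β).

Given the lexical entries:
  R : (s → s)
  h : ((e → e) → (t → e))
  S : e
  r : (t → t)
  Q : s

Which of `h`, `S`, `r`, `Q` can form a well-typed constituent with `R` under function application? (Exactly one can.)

h : ((e → e) → (t → e)) — R needs s; h needs (e → e); neither fits.
S : e — R needs s; S needs nothing (atomic); neither fits.
r : (t → t) — R needs s; r needs t; neither fits.
Q — combines: R : (s → s) takes Q : s as argument, giving s.

Q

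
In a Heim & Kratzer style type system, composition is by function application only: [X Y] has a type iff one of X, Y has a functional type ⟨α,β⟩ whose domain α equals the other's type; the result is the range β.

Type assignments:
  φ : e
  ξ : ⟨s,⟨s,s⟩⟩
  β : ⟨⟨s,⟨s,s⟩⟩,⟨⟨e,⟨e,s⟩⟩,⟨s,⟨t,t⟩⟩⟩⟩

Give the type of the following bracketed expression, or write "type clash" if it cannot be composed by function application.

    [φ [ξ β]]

type clash

[ξ β] — β of type ⟨⟨s,⟨s,s⟩⟩,⟨⟨e,⟨e,s⟩⟩,⟨s,⟨t,t⟩⟩⟩⟩ combines with ξ of type ⟨s,⟨s,s⟩⟩: type ⟨⟨e,⟨e,s⟩⟩,⟨s,⟨t,t⟩⟩⟩.
[φ [ξ β]]: e with ⟨⟨e,⟨e,s⟩⟩,⟨s,⟨t,t⟩⟩⟩ — neither is a function whose domain matches the other; composition fails here.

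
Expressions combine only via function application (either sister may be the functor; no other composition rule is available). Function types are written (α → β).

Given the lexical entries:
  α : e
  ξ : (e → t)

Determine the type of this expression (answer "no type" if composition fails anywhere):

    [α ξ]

t

[α ξ]: functor ξ : (e → t), argument α : e; result t.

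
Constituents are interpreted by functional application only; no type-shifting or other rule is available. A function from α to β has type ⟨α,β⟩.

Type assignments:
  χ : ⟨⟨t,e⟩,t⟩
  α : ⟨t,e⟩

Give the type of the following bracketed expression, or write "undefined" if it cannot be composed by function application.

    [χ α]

t

At [χ α], χ : ⟨⟨t,e⟩,t⟩ takes α : ⟨t,e⟩, giving t.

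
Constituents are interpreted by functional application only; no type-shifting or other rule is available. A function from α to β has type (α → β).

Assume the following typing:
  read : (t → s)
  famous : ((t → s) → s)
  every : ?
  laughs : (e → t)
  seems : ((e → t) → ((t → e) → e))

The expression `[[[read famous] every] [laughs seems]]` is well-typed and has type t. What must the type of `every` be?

[[[read famous] every] [laughs seems]] must have type t. The sister [laughs seems] has type ((t → e) → e); that is not a function onto t, so [[read famous] every] must be the functor, of type (((t → e) → e) → t).
[[read famous] every] must have type (((t → e) → e) → t). The sister [read famous] has type s; that is not a function onto (((t → e) → e) → t), so every must be the functor, of type (s → (((t → e) → e) → t)).

(s → (((t → e) → e) → t))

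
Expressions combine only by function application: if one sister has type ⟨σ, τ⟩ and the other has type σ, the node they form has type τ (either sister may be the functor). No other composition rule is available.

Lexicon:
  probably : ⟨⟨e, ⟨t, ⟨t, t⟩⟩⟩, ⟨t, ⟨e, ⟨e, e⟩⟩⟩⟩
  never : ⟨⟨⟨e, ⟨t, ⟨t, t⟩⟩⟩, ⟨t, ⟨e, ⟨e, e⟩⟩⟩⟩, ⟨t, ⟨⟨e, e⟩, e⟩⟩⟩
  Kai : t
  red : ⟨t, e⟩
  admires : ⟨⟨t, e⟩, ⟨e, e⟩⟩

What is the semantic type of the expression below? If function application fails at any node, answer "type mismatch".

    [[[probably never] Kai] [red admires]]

e

[probably never] — never of type ⟨⟨⟨e, ⟨t, ⟨t, t⟩⟩⟩, ⟨t, ⟨e, ⟨e, e⟩⟩⟩⟩, ⟨t, ⟨⟨e, e⟩, e⟩⟩⟩ combines with probably of type ⟨⟨e, ⟨t, ⟨t, t⟩⟩⟩, ⟨t, ⟨e, ⟨e, e⟩⟩⟩⟩: type ⟨t, ⟨⟨e, e⟩, e⟩⟩.
[[probably never] Kai] — [probably never] of type ⟨t, ⟨⟨e, e⟩, e⟩⟩ combines with Kai of type t: type ⟨⟨e, e⟩, e⟩.
[red admires] — admires of type ⟨⟨t, e⟩, ⟨e, e⟩⟩ combines with red of type ⟨t, e⟩: type ⟨e, e⟩.
[[[probably never] Kai] [red admires]] — [[probably never] Kai] of type ⟨⟨e, e⟩, e⟩ combines with [red admires] of type ⟨e, e⟩: type e.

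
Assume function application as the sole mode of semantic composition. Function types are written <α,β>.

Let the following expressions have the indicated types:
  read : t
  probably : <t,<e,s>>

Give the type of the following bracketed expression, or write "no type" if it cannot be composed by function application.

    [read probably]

[read probably]: probably is <t,<e,s>>, read is t; result <e,s>.

<e,s>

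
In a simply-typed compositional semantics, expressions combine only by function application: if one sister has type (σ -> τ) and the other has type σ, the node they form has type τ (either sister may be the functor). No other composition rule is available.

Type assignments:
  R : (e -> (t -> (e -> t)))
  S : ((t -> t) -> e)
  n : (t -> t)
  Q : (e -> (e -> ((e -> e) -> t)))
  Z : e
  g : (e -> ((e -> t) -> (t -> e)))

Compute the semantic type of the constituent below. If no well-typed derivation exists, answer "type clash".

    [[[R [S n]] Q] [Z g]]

At [S n], S : ((t -> t) -> e) takes n : (t -> t), giving e.
At [R [S n]], R : (e -> (t -> (e -> t))) takes [S n] : e, giving (t -> (e -> t)).
At [[R [S n]] Q]: neither (t -> (e -> t)) nor (e -> (e -> ((e -> e) -> t))) can take the other as argument; the node is ill-typed.

type clash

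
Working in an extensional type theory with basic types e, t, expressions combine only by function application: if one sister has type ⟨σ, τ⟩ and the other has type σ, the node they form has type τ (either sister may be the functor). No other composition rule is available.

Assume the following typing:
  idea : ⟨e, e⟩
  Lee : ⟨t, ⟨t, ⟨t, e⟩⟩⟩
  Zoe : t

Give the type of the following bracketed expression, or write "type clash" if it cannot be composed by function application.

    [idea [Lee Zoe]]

[Lee Zoe]: ⟨t, ⟨t, ⟨t, e⟩⟩⟩ applied to t yields ⟨t, ⟨t, e⟩⟩.
[idea [Lee Zoe]]: ⟨e, e⟩ and ⟨t, ⟨t, e⟩⟩ cannot combine by function application — type clash.

type clash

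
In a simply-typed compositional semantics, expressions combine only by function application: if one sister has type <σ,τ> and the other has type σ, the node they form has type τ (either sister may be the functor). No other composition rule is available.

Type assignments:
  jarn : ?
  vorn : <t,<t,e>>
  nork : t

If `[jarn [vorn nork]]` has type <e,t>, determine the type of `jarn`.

At [jarn [vorn nork]] (required: <e,t>): [vorn nork] is <t,e>, which is not a function with range <e,t>; hence jarn is the functor — type <<t,e>,<e,t>>.

<<t,e>,<e,t>>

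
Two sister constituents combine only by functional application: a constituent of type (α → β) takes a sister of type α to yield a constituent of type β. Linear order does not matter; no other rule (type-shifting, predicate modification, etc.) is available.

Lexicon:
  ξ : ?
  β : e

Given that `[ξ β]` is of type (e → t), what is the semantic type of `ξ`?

(e → (e → t))

For [ξ β] to have type (e → t) with β of type e, ξ must be the function: ξ : (e → (e → t)).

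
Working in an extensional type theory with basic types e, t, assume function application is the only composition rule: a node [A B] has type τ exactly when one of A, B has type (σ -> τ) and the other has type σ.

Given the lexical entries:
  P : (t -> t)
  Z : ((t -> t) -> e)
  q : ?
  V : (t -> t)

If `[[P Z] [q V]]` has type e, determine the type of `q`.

((t -> t) -> (e -> e))

For [[P Z] [q V]] to have type e with [P Z] of type e, [q V] must be the function: [q V] : (e -> e).
For [q V] to have type (e -> e) with V of type (t -> t), q must be the function: q : ((t -> t) -> (e -> e)).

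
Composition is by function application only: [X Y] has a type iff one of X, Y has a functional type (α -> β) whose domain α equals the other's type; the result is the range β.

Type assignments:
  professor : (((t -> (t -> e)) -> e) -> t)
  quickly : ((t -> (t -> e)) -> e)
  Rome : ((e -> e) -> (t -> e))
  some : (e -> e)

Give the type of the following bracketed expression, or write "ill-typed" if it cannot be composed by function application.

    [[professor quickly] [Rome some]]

e

At [professor quickly], professor : (((t -> (t -> e)) -> e) -> t) takes quickly : ((t -> (t -> e)) -> e), giving t.
At [Rome some], Rome : ((e -> e) -> (t -> e)) takes some : (e -> e), giving (t -> e).
At [[professor quickly] [Rome some]], [Rome some] : (t -> e) takes [professor quickly] : t, giving e.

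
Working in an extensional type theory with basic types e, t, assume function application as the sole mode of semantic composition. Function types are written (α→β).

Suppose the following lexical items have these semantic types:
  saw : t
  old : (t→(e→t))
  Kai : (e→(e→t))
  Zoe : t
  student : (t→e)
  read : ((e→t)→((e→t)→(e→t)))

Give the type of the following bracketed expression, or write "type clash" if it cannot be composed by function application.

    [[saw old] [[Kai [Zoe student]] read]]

[saw old]: functor old : (t→(e→t)), argument saw : t; result (e→t).
[Zoe student]: functor student : (t→e), argument Zoe : t; result e.
[Kai [Zoe student]]: functor Kai : (e→(e→t)), argument [Zoe student] : e; result (e→t).
[[Kai [Zoe student]] read]: functor read : ((e→t)→((e→t)→(e→t))), argument [Kai [Zoe student]] : (e→t); result ((e→t)→(e→t)).
[[saw old] [[Kai [Zoe student]] read]]: functor [[Kai [Zoe student]] read] : ((e→t)→(e→t)), argument [saw old] : (e→t); result (e→t).

(e→t)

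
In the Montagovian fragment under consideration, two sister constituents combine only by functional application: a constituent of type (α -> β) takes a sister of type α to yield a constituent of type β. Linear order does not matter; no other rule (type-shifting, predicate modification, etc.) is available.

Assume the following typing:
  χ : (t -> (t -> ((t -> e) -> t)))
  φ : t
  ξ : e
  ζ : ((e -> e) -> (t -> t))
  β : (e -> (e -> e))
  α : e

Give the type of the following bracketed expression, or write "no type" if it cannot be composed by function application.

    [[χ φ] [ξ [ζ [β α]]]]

no type

[χ φ]: (t -> (t -> ((t -> e) -> t))) applied to t yields (t -> ((t -> e) -> t)).
[β α]: (e -> (e -> e)) applied to e yields (e -> e).
[ζ [β α]]: ((e -> e) -> (t -> t)) applied to (e -> e) yields (t -> t).
[ξ [ζ [β α]]]: e and (t -> t) cannot combine by function application — type clash.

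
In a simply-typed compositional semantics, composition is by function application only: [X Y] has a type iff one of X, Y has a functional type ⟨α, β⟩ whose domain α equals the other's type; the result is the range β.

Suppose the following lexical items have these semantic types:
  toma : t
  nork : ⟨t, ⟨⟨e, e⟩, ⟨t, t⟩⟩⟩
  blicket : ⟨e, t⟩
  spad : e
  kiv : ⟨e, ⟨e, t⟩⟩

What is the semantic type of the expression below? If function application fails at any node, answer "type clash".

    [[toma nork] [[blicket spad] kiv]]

[toma nork] — nork of type ⟨t, ⟨⟨e, e⟩, ⟨t, t⟩⟩⟩ combines with toma of type t: type ⟨⟨e, e⟩, ⟨t, t⟩⟩.
[blicket spad] — blicket of type ⟨e, t⟩ combines with spad of type e: type t.
At [[blicket spad] kiv]: neither t nor ⟨e, ⟨e, t⟩⟩ can take the other as argument; the node is ill-typed.

type clash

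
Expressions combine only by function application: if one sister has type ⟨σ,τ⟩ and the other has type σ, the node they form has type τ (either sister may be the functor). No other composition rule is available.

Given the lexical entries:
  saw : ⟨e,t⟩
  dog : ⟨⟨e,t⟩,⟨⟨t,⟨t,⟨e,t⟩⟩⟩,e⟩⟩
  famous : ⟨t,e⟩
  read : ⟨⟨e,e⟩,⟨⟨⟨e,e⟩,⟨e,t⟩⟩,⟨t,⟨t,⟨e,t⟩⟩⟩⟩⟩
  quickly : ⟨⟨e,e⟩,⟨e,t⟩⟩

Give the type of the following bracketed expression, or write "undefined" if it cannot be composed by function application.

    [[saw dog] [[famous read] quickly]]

undefined

[saw dog]: functor dog : ⟨⟨e,t⟩,⟨⟨t,⟨t,⟨e,t⟩⟩⟩,e⟩⟩, argument saw : ⟨e,t⟩; result ⟨⟨t,⟨t,⟨e,t⟩⟩⟩,e⟩.
[famous read]: ⟨t,e⟩ and ⟨⟨e,e⟩,⟨⟨⟨e,e⟩,⟨e,t⟩⟩,⟨t,⟨t,⟨e,t⟩⟩⟩⟩⟩ cannot combine by function application — type clash.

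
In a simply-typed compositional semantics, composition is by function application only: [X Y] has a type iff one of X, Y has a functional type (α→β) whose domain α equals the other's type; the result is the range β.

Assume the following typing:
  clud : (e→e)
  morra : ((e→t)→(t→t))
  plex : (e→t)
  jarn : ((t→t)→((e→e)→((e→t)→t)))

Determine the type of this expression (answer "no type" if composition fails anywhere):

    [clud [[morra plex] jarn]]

((e→t)→t)

[morra plex]: ((e→t)→(t→t)) applied to (e→t) yields (t→t).
[[morra plex] jarn]: ((t→t)→((e→e)→((e→t)→t))) applied to (t→t) yields ((e→e)→((e→t)→t)).
[clud [[morra plex] jarn]]: ((e→e)→((e→t)→t)) applied to (e→e) yields ((e→t)→t).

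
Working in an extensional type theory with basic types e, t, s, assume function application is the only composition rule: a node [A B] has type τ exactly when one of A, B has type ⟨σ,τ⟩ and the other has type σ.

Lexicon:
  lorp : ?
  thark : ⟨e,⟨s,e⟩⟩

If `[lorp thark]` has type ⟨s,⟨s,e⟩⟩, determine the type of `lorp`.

[lorp thark] must have type ⟨s,⟨s,e⟩⟩. The sister thark has type ⟨e,⟨s,e⟩⟩; that is not a function onto ⟨s,⟨s,e⟩⟩, so lorp must be the functor, of type ⟨⟨e,⟨s,e⟩⟩,⟨s,⟨s,e⟩⟩⟩.

⟨⟨e,⟨s,e⟩⟩,⟨s,⟨s,e⟩⟩⟩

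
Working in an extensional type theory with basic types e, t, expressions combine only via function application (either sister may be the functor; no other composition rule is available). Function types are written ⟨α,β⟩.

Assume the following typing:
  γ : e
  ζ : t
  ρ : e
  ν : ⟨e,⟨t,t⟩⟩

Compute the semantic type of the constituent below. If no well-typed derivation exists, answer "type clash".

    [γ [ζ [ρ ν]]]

type clash

At [ρ ν], ν : ⟨e,⟨t,t⟩⟩ takes ρ : e, giving ⟨t,t⟩.
At [ζ [ρ ν]], [ρ ν] : ⟨t,t⟩ takes ζ : t, giving t.
[γ [ζ [ρ ν]]]: e and t cannot combine by function application — type clash.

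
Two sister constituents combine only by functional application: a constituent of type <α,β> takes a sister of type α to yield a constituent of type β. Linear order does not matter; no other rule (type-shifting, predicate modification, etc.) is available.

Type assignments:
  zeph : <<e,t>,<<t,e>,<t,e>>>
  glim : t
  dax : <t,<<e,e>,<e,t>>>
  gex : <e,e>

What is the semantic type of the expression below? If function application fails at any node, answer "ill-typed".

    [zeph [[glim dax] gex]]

[glim dax]: <t,<<e,e>,<e,t>>> applied to t yields <<e,e>,<e,t>>.
[[glim dax] gex]: <<e,e>,<e,t>> applied to <e,e> yields <e,t>.
[zeph [[glim dax] gex]]: <<e,t>,<<t,e>,<t,e>>> applied to <e,t> yields <<t,e>,<t,e>>.

<<t,e>,<t,e>>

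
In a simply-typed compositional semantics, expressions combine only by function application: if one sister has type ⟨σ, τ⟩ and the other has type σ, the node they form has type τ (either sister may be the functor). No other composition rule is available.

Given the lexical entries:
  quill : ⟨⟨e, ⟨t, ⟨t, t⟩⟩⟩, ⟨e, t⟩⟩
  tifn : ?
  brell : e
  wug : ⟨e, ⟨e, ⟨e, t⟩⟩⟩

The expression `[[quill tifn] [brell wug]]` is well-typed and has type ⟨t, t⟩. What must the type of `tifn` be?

⟨⟨⟨e, ⟨t, ⟨t, t⟩⟩⟩, ⟨e, t⟩⟩, ⟨⟨e, ⟨e, t⟩⟩, ⟨t, t⟩⟩⟩

[[quill tifn] [brell wug]] must have type ⟨t, t⟩. The sister [brell wug] has type ⟨e, ⟨e, t⟩⟩; that is not a function onto ⟨t, t⟩, so [quill tifn] must be the functor, of type ⟨⟨e, ⟨e, t⟩⟩, ⟨t, t⟩⟩.
[quill tifn] must have type ⟨⟨e, ⟨e, t⟩⟩, ⟨t, t⟩⟩. The sister quill has type ⟨⟨e, ⟨t, ⟨t, t⟩⟩⟩, ⟨e, t⟩⟩; that is not a function onto ⟨⟨e, ⟨e, t⟩⟩, ⟨t, t⟩⟩, so tifn must be the functor, of type ⟨⟨⟨e, ⟨t, ⟨t, t⟩⟩⟩, ⟨e, t⟩⟩, ⟨⟨e, ⟨e, t⟩⟩, ⟨t, t⟩⟩⟩.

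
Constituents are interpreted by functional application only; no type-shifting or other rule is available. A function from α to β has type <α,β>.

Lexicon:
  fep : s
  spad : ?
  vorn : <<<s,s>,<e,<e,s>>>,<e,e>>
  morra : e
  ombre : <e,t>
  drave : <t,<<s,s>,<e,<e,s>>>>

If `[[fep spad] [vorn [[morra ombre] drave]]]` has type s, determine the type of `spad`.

<s,<<e,e>,s>>

At [[fep spad] [vorn [[morra ombre] drave]]] (required: s): [vorn [[morra ombre] drave]] is <e,e>, which is not a function with range s; hence [fep spad] is the functor — type <<e,e>,s>.
At [fep spad] (required: <<e,e>,s>): fep is s, which is not a function with range <<e,e>,s>; hence spad is the functor — type <s,<<e,e>,s>>.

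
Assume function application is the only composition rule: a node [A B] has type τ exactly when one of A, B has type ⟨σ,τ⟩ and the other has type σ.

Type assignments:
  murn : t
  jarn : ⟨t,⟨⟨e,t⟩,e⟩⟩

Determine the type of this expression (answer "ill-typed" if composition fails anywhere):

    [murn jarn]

At [murn jarn], jarn : ⟨t,⟨⟨e,t⟩,e⟩⟩ takes murn : t, giving ⟨⟨e,t⟩,e⟩.

⟨⟨e,t⟩,e⟩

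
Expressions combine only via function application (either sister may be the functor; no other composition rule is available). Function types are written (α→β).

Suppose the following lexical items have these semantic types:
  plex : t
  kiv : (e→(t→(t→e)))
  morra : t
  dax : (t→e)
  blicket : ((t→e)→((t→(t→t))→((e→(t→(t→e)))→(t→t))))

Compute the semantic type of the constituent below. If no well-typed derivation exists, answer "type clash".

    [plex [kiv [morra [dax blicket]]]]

[dax blicket]: ((t→e)→((t→(t→t))→((e→(t→(t→e)))→(t→t)))) applied to (t→e) yields ((t→(t→t))→((e→(t→(t→e)))→(t→t))).
At [morra [dax blicket]]: neither t nor ((t→(t→t))→((e→(t→(t→e)))→(t→t))) can take the other as argument; the node is ill-typed.

type clash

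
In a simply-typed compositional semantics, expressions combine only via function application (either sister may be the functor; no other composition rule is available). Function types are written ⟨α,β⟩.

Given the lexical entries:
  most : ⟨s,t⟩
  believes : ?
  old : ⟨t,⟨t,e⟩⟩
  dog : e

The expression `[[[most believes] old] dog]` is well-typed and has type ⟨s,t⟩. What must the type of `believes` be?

⟨⟨s,t⟩,⟨⟨t,⟨t,e⟩⟩,⟨e,⟨s,t⟩⟩⟩⟩

[[[most believes] old] dog] must have type ⟨s,t⟩. The sister dog has type e; that is not a function onto ⟨s,t⟩, so [[most believes] old] must be the functor, of type ⟨e,⟨s,t⟩⟩.
[[most believes] old] must have type ⟨e,⟨s,t⟩⟩. The sister old has type ⟨t,⟨t,e⟩⟩; that is not a function onto ⟨e,⟨s,t⟩⟩, so [most believes] must be the functor, of type ⟨⟨t,⟨t,e⟩⟩,⟨e,⟨s,t⟩⟩⟩.
[most believes] must have type ⟨⟨t,⟨t,e⟩⟩,⟨e,⟨s,t⟩⟩⟩. The sister most has type ⟨s,t⟩; that is not a function onto ⟨⟨t,⟨t,e⟩⟩,⟨e,⟨s,t⟩⟩⟩, so believes must be the functor, of type ⟨⟨s,t⟩,⟨⟨t,⟨t,e⟩⟩,⟨e,⟨s,t⟩⟩⟩⟩.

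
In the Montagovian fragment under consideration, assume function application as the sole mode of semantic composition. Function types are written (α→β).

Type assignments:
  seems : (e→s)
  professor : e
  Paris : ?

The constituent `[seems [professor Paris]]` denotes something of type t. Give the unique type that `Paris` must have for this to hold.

For [seems [professor Paris]] to have type t with seems of type (e→s), [professor Paris] must be the function: [professor Paris] : ((e→s)→t).
For [professor Paris] to have type ((e→s)→t) with professor of type e, Paris must be the function: Paris : (e→((e→s)→t)).

(e→((e→s)→t))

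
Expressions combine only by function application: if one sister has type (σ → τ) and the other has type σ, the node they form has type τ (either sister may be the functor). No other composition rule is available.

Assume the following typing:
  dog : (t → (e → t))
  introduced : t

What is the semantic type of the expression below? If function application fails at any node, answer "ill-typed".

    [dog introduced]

(e → t)

[dog introduced]: dog is (t → (e → t)), introduced is t; result (e → t).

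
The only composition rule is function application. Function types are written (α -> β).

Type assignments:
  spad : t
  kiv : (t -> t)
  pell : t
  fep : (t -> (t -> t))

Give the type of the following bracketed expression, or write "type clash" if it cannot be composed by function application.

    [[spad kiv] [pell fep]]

At [spad kiv], kiv : (t -> t) takes spad : t, giving t.
At [pell fep], fep : (t -> (t -> t)) takes pell : t, giving (t -> t).
At [[spad kiv] [pell fep]], [pell fep] : (t -> t) takes [spad kiv] : t, giving t.

t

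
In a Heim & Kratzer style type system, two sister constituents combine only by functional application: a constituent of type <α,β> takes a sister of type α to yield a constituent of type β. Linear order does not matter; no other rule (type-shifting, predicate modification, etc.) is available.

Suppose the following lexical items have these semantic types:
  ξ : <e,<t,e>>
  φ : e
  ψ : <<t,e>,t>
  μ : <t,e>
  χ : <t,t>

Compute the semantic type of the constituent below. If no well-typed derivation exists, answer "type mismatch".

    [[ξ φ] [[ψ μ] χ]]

[ξ φ]: <e,<t,e>> applied to e yields <t,e>.
[ψ μ]: <<t,e>,t> applied to <t,e> yields t.
[[ψ μ] χ]: <t,t> applied to t yields t.
[[ξ φ] [[ψ μ] χ]]: <t,e> applied to t yields e.

e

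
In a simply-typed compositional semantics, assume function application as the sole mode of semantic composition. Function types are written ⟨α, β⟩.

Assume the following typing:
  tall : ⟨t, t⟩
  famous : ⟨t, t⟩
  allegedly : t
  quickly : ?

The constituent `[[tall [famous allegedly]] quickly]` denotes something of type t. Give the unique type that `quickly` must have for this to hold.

⟨t, t⟩

[[tall [famous allegedly]] quickly] must have type t. The sister [tall [famous allegedly]] has type t; that is not a function onto t, so quickly must be the functor, of type ⟨t, t⟩.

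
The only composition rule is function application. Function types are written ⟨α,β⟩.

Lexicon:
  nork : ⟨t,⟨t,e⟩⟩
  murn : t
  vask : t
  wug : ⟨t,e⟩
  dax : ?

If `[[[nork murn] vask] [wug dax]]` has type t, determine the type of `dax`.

[[[nork murn] vask] [wug dax]] must have type t. The sister [[nork murn] vask] has type e; that is not a function onto t, so [wug dax] must be the functor, of type ⟨e,t⟩.
[wug dax] must have type ⟨e,t⟩. The sister wug has type ⟨t,e⟩; that is not a function onto ⟨e,t⟩, so dax must be the functor, of type ⟨⟨t,e⟩,⟨e,t⟩⟩.

⟨⟨t,e⟩,⟨e,t⟩⟩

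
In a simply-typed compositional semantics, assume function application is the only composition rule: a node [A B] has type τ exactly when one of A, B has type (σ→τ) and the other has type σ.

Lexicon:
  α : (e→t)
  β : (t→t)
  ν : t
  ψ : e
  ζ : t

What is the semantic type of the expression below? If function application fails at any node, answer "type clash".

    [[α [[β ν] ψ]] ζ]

type clash

At [β ν], β : (t→t) takes ν : t, giving t.
[[β ν] ψ]: t with e — neither is a function whose domain matches the other; composition fails here.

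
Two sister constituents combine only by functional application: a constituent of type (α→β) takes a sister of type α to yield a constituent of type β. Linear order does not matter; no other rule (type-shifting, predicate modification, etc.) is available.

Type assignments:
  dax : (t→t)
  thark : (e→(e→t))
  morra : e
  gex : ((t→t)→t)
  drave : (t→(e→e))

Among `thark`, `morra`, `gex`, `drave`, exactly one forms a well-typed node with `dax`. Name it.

gex

thark : (e→(e→t)) — no; dax wants t, and thark wants e.
morra : e — no; dax wants t, and morra wants nothing (atomic).
gex — combines: gex : ((t→t)→t) takes dax : (t→t) as argument, giving t.
drave : (t→(e→e)) — no; dax wants t, and drave wants t.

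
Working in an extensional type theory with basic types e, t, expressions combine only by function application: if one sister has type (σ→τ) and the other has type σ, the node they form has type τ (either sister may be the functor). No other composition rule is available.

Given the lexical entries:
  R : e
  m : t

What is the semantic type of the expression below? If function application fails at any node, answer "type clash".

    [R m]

At [R m]: neither e nor t can take the other as argument; the node is ill-typed.

type clash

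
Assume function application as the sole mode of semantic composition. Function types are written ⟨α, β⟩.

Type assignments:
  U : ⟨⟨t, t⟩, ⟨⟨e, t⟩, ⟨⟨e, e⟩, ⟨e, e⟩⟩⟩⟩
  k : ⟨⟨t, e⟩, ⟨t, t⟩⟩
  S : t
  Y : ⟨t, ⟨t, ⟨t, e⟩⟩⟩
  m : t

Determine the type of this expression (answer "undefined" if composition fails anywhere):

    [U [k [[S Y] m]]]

[S Y]: functor Y : ⟨t, ⟨t, ⟨t, e⟩⟩⟩, argument S : t; result ⟨t, ⟨t, e⟩⟩.
[[S Y] m]: functor [S Y] : ⟨t, ⟨t, e⟩⟩, argument m : t; result ⟨t, e⟩.
[k [[S Y] m]]: functor k : ⟨⟨t, e⟩, ⟨t, t⟩⟩, argument [[S Y] m] : ⟨t, e⟩; result ⟨t, t⟩.
[U [k [[S Y] m]]]: functor U : ⟨⟨t, t⟩, ⟨⟨e, t⟩, ⟨⟨e, e⟩, ⟨e, e⟩⟩⟩⟩, argument [k [[S Y] m]] : ⟨t, t⟩; result ⟨⟨e, t⟩, ⟨⟨e, e⟩, ⟨e, e⟩⟩⟩.

⟨⟨e, t⟩, ⟨⟨e, e⟩, ⟨e, e⟩⟩⟩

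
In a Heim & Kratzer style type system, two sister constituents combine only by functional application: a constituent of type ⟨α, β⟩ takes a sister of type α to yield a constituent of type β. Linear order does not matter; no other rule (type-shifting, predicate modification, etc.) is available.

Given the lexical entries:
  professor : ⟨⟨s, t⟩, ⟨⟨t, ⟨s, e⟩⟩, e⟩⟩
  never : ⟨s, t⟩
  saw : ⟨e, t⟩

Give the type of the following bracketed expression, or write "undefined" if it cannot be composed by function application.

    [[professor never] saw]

At [professor never], professor : ⟨⟨s, t⟩, ⟨⟨t, ⟨s, e⟩⟩, e⟩⟩ takes never : ⟨s, t⟩, giving ⟨⟨t, ⟨s, e⟩⟩, e⟩.
[[professor never] saw]: ⟨⟨t, ⟨s, e⟩⟩, e⟩ with ⟨e, t⟩ — neither is a function whose domain matches the other; composition fails here.

undefined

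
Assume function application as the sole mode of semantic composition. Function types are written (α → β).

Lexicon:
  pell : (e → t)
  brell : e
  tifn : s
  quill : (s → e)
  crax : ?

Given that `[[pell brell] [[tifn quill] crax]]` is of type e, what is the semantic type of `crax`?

(e → (t → e))

[[pell brell] [[tifn quill] crax]] must have type e. The sister [pell brell] has type t; that is not a function onto e, so [[tifn quill] crax] must be the functor, of type (t → e).
[[tifn quill] crax] must have type (t → e). The sister [tifn quill] has type e; that is not a function onto (t → e), so crax must be the functor, of type (e → (t → e)).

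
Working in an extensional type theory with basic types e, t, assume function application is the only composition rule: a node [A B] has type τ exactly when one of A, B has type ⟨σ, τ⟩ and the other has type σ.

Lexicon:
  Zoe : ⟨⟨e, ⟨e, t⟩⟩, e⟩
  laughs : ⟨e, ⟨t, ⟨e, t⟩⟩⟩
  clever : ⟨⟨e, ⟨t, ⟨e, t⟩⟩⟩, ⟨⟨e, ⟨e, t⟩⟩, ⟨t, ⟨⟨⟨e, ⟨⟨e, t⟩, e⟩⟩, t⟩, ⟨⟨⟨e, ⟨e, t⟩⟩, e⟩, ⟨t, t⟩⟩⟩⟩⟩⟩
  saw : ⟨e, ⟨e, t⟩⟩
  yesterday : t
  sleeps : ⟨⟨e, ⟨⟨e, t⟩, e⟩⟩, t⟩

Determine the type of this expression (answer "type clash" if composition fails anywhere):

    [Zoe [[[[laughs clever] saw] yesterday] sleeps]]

⟨t, t⟩

At [laughs clever], clever : ⟨⟨e, ⟨t, ⟨e, t⟩⟩⟩, ⟨⟨e, ⟨e, t⟩⟩, ⟨t, ⟨⟨⟨e, ⟨⟨e, t⟩, e⟩⟩, t⟩, ⟨⟨⟨e, ⟨e, t⟩⟩, e⟩, ⟨t, t⟩⟩⟩⟩⟩⟩ takes laughs : ⟨e, ⟨t, ⟨e, t⟩⟩⟩, giving ⟨⟨e, ⟨e, t⟩⟩, ⟨t, ⟨⟨⟨e, ⟨⟨e, t⟩, e⟩⟩, t⟩, ⟨⟨⟨e, ⟨e, t⟩⟩, e⟩, ⟨t, t⟩⟩⟩⟩⟩.
At [[laughs clever] saw], [laughs clever] : ⟨⟨e, ⟨e, t⟩⟩, ⟨t, ⟨⟨⟨e, ⟨⟨e, t⟩, e⟩⟩, t⟩, ⟨⟨⟨e, ⟨e, t⟩⟩, e⟩, ⟨t, t⟩⟩⟩⟩⟩ takes saw : ⟨e, ⟨e, t⟩⟩, giving ⟨t, ⟨⟨⟨e, ⟨⟨e, t⟩, e⟩⟩, t⟩, ⟨⟨⟨e, ⟨e, t⟩⟩, e⟩, ⟨t, t⟩⟩⟩⟩.
At [[[laughs clever] saw] yesterday], [[laughs clever] saw] : ⟨t, ⟨⟨⟨e, ⟨⟨e, t⟩, e⟩⟩, t⟩, ⟨⟨⟨e, ⟨e, t⟩⟩, e⟩, ⟨t, t⟩⟩⟩⟩ takes yesterday : t, giving ⟨⟨⟨e, ⟨⟨e, t⟩, e⟩⟩, t⟩, ⟨⟨⟨e, ⟨e, t⟩⟩, e⟩, ⟨t, t⟩⟩⟩.
At [[[[laughs clever] saw] yesterday] sleeps], [[[laughs clever] saw] yesterday] : ⟨⟨⟨e, ⟨⟨e, t⟩, e⟩⟩, t⟩, ⟨⟨⟨e, ⟨e, t⟩⟩, e⟩, ⟨t, t⟩⟩⟩ takes sleeps : ⟨⟨e, ⟨⟨e, t⟩, e⟩⟩, t⟩, giving ⟨⟨⟨e, ⟨e, t⟩⟩, e⟩, ⟨t, t⟩⟩.
At [Zoe [[[[laughs clever] saw] yesterday] sleeps]], [[[[laughs clever] saw] yesterday] sleeps] : ⟨⟨⟨e, ⟨e, t⟩⟩, e⟩, ⟨t, t⟩⟩ takes Zoe : ⟨⟨e, ⟨e, t⟩⟩, e⟩, giving ⟨t, t⟩.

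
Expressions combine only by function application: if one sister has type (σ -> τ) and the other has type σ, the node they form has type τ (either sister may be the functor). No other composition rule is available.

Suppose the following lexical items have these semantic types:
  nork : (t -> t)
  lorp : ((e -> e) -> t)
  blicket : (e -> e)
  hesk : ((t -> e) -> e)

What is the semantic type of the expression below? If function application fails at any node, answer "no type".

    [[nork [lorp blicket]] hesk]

no type

[lorp blicket]: lorp is ((e -> e) -> t), blicket is (e -> e); result t.
[nork [lorp blicket]]: nork is (t -> t), [lorp blicket] is t; result t.
[[nork [lorp blicket]] hesk]: t and ((t -> e) -> e) cannot combine by function application — type clash.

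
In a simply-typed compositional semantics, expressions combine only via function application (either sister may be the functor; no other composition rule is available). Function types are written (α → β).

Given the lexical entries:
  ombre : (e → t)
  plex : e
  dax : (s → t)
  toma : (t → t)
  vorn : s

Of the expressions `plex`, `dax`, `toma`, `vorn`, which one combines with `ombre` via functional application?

plex

plex — combines: ombre : (e → t) takes plex : e as argument, giving t.
dax : (s → t) — does not combine with ombre.
toma : (t → t) — does not combine with ombre.
vorn : s — does not combine with ombre.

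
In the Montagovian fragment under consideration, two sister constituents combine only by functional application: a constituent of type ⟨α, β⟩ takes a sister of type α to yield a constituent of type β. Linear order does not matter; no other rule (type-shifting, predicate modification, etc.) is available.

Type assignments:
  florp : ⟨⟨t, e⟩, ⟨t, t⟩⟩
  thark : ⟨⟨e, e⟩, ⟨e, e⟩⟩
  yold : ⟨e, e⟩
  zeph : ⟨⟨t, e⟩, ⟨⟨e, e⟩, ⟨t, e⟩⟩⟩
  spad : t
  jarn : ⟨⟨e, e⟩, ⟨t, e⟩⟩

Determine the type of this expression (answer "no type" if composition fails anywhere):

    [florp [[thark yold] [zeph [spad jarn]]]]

no type

[thark yold]: ⟨⟨e, e⟩, ⟨e, e⟩⟩ applied to ⟨e, e⟩ yields ⟨e, e⟩.
[spad jarn]: t with ⟨⟨e, e⟩, ⟨t, e⟩⟩ — neither is a function whose domain matches the other; composition fails here.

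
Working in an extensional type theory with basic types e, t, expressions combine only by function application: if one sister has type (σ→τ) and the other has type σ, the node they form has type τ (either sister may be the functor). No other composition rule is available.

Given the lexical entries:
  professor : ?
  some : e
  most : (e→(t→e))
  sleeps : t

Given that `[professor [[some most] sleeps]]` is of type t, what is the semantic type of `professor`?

At [professor [[some most] sleeps]] (required: t): [[some most] sleeps] is e, which is not a function with range t; hence professor is the functor — type (e→t).

(e→t)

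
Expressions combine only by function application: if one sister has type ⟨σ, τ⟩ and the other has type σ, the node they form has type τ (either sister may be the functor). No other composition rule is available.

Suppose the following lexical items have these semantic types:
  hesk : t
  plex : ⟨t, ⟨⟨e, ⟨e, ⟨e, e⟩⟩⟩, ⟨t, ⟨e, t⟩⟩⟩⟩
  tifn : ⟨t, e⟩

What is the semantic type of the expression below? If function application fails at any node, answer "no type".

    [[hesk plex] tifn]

At [hesk plex], plex : ⟨t, ⟨⟨e, ⟨e, ⟨e, e⟩⟩⟩, ⟨t, ⟨e, t⟩⟩⟩⟩ takes hesk : t, giving ⟨⟨e, ⟨e, ⟨e, e⟩⟩⟩, ⟨t, ⟨e, t⟩⟩⟩.
[[hesk plex] tifn]: ⟨⟨e, ⟨e, ⟨e, e⟩⟩⟩, ⟨t, ⟨e, t⟩⟩⟩ with ⟨t, e⟩ — neither is a function whose domain matches the other; composition fails here.

no type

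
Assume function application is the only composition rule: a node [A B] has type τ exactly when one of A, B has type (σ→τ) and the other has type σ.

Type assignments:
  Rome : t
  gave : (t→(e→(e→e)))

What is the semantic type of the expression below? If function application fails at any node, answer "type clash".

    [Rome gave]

[Rome gave]: (t→(e→(e→e))) applied to t yields (e→(e→e)).

(e→(e→e))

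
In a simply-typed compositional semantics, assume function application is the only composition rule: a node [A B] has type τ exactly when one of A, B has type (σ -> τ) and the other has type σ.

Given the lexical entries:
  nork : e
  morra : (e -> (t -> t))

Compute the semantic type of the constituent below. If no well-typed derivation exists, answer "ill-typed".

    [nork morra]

[nork morra]: morra is (e -> (t -> t)), nork is e; result (t -> t).

(t -> t)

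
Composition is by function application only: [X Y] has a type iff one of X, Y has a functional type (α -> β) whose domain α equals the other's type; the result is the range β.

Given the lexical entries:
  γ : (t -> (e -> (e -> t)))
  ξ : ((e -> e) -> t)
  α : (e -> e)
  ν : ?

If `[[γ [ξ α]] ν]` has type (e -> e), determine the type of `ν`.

[[γ [ξ α]] ν] is required to be (e -> e). [γ [ξ α]] : (e -> (e -> t)) cannot yield (e -> e) as functor, so ν : ((e -> (e -> t)) -> (e -> e)).

((e -> (e -> t)) -> (e -> e))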